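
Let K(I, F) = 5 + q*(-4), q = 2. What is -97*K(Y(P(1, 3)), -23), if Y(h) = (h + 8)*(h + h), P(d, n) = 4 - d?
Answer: 291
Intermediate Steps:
Y(h) = 2*h*(8 + h) (Y(h) = (8 + h)*(2*h) = 2*h*(8 + h))
K(I, F) = -3 (K(I, F) = 5 + 2*(-4) = 5 - 8 = -3)
-97*K(Y(P(1, 3)), -23) = -97*(-3) = 291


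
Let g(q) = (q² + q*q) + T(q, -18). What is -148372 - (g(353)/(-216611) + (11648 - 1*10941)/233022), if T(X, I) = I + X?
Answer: -7489037759001235/50475128442 ≈ -1.4837e+5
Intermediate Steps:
g(q) = -18 + q + 2*q² (g(q) = (q² + q*q) + (-18 + q) = (q² + q²) + (-18 + q) = 2*q² + (-18 + q) = -18 + q + 2*q²)
-148372 - (g(353)/(-216611) + (11648 - 1*10941)/233022) = -148372 - ((-18 + 353 + 2*353²)/(-216611) + (11648 - 1*10941)/233022) = -148372 - ((-18 + 353 + 2*124609)*(-1/216611) + (11648 - 10941)*(1/233022)) = -148372 - ((-18 + 353 + 249218)*(-1/216611) + 707*(1/233022)) = -148372 - (249553*(-1/216611) + 707/233022) = -148372 - (-249553/216611 + 707/233022) = -148372 - 1*(-57998195189/50475128442) = -148372 + 57998195189/50475128442 = -7489037759001235/50475128442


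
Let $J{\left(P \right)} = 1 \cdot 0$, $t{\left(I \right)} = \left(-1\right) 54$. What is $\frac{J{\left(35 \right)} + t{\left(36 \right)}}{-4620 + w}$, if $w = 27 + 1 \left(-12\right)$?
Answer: $\frac{18}{1535} \approx 0.011726$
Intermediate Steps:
$w = 15$ ($w = 27 - 12 = 15$)
$t{\left(I \right)} = -54$
$J{\left(P \right)} = 0$
$\frac{J{\left(35 \right)} + t{\left(36 \right)}}{-4620 + w} = \frac{0 - 54}{-4620 + 15} = - \frac{54}{-4605} = \left(-54\right) \left(- \frac{1}{4605}\right) = \frac{18}{1535}$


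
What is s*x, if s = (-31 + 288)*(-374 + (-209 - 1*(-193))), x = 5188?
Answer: -519993240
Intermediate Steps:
s = -100230 (s = 257*(-374 + (-209 + 193)) = 257*(-374 - 16) = 257*(-390) = -100230)
s*x = -100230*5188 = -519993240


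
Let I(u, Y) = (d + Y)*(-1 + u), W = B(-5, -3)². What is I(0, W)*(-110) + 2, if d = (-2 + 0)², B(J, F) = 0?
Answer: 442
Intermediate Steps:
d = 4 (d = (-2)² = 4)
W = 0 (W = 0² = 0)
I(u, Y) = (-1 + u)*(4 + Y) (I(u, Y) = (4 + Y)*(-1 + u) = (-1 + u)*(4 + Y))
I(0, W)*(-110) + 2 = (-4 - 1*0 + 4*0 + 0*0)*(-110) + 2 = (-4 + 0 + 0 + 0)*(-110) + 2 = -4*(-110) + 2 = 440 + 2 = 442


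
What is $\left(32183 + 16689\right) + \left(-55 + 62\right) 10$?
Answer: $48942$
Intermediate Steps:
$\left(32183 + 16689\right) + \left(-55 + 62\right) 10 = 48872 + 7 \cdot 10 = 48872 + 70 = 48942$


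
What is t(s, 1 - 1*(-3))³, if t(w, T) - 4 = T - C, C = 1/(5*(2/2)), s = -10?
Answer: 59319/125 ≈ 474.55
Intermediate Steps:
C = ⅕ (C = 1/(5*(2*(½))) = 1/(5*1) = 1/5 = ⅕ ≈ 0.20000)
t(w, T) = 19/5 + T (t(w, T) = 4 + (T - 1*⅕) = 4 + (T - ⅕) = 4 + (-⅕ + T) = 19/5 + T)
t(s, 1 - 1*(-3))³ = (19/5 + (1 - 1*(-3)))³ = (19/5 + (1 + 3))³ = (19/5 + 4)³ = (39/5)³ = 59319/125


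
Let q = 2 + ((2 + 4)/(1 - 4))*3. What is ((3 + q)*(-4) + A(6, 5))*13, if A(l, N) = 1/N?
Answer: 273/5 ≈ 54.600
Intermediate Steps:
q = -4 (q = 2 + (6/(-3))*3 = 2 + (6*(-⅓))*3 = 2 - 2*3 = 2 - 6 = -4)
((3 + q)*(-4) + A(6, 5))*13 = ((3 - 4)*(-4) + 1/5)*13 = (-1*(-4) + ⅕)*13 = (4 + ⅕)*13 = (21/5)*13 = 273/5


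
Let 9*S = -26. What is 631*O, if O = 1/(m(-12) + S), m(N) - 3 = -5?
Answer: -5679/44 ≈ -129.07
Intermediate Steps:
S = -26/9 (S = (1/9)*(-26) = -26/9 ≈ -2.8889)
m(N) = -2 (m(N) = 3 - 5 = -2)
O = -9/44 (O = 1/(-2 - 26/9) = 1/(-44/9) = -9/44 ≈ -0.20455)
631*O = 631*(-9/44) = -5679/44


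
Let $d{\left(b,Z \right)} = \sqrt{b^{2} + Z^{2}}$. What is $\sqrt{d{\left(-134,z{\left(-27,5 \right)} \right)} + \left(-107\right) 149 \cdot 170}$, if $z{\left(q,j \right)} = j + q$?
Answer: $\sqrt{-2710310 + 2 \sqrt{4610}} \approx 1646.3 i$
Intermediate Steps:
$d{\left(b,Z \right)} = \sqrt{Z^{2} + b^{2}}$
$\sqrt{d{\left(-134,z{\left(-27,5 \right)} \right)} + \left(-107\right) 149 \cdot 170} = \sqrt{\sqrt{\left(5 - 27\right)^{2} + \left(-134\right)^{2}} + \left(-107\right) 149 \cdot 170} = \sqrt{\sqrt{\left(-22\right)^{2} + 17956} - 2710310} = \sqrt{\sqrt{484 + 17956} - 2710310} = \sqrt{\sqrt{18440} - 2710310} = \sqrt{2 \sqrt{4610} - 2710310} = \sqrt{-2710310 + 2 \sqrt{4610}}$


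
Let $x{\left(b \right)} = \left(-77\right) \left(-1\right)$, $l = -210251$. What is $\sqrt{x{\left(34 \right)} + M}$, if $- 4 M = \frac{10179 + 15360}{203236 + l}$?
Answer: $\frac{\sqrt{15335905385}}{14030} \approx 8.8267$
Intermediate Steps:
$x{\left(b \right)} = 77$
$M = \frac{25539}{28060}$ ($M = - \frac{\left(10179 + 15360\right) \frac{1}{203236 - 210251}}{4} = - \frac{25539 \frac{1}{-7015}}{4} = - \frac{25539 \left(- \frac{1}{7015}\right)}{4} = \left(- \frac{1}{4}\right) \left(- \frac{25539}{7015}\right) = \frac{25539}{28060} \approx 0.91016$)
$\sqrt{x{\left(34 \right)} + M} = \sqrt{77 + \frac{25539}{28060}} = \sqrt{\frac{2186159}{28060}} = \frac{\sqrt{15335905385}}{14030}$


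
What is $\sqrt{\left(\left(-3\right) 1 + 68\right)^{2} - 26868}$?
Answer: $i \sqrt{22643} \approx 150.48 i$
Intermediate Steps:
$\sqrt{\left(\left(-3\right) 1 + 68\right)^{2} - 26868} = \sqrt{\left(-3 + 68\right)^{2} - 26868} = \sqrt{65^{2} - 26868} = \sqrt{4225 - 26868} = \sqrt{-22643} = i \sqrt{22643}$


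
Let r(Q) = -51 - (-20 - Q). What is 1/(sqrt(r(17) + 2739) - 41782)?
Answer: -41782/1745732799 - 5*sqrt(109)/1745732799 ≈ -2.3964e-5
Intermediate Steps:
r(Q) = -31 + Q (r(Q) = -51 + (20 + Q) = -31 + Q)
1/(sqrt(r(17) + 2739) - 41782) = 1/(sqrt((-31 + 17) + 2739) - 41782) = 1/(sqrt(-14 + 2739) - 41782) = 1/(sqrt(2725) - 41782) = 1/(5*sqrt(109) - 41782) = 1/(-41782 + 5*sqrt(109))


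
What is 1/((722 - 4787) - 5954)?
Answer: -1/10019 ≈ -9.9810e-5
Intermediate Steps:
1/((722 - 4787) - 5954) = 1/(-4065 - 5954) = 1/(-10019) = -1/10019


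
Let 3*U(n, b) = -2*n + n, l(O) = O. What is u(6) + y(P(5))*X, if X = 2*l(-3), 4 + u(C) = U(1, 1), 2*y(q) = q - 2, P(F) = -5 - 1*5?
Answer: 95/3 ≈ 31.667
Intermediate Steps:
P(F) = -10 (P(F) = -5 - 5 = -10)
y(q) = -1 + q/2 (y(q) = (q - 2)/2 = (-2 + q)/2 = -1 + q/2)
U(n, b) = -n/3 (U(n, b) = (-2*n + n)/3 = (-n)/3 = -n/3)
u(C) = -13/3 (u(C) = -4 - 1/3*1 = -4 - 1/3 = -13/3)
X = -6 (X = 2*(-3) = -6)
u(6) + y(P(5))*X = -13/3 + (-1 + (1/2)*(-10))*(-6) = -13/3 + (-1 - 5)*(-6) = -13/3 - 6*(-6) = -13/3 + 36 = 95/3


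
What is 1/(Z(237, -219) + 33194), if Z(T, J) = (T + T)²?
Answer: 1/257870 ≈ 3.8779e-6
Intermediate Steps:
Z(T, J) = 4*T² (Z(T, J) = (2*T)² = 4*T²)
1/(Z(237, -219) + 33194) = 1/(4*237² + 33194) = 1/(4*56169 + 33194) = 1/(224676 + 33194) = 1/257870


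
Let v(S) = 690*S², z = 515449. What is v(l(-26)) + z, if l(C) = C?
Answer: 981889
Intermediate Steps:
v(l(-26)) + z = 690*(-26)² + 515449 = 690*676 + 515449 = 466440 + 515449 = 981889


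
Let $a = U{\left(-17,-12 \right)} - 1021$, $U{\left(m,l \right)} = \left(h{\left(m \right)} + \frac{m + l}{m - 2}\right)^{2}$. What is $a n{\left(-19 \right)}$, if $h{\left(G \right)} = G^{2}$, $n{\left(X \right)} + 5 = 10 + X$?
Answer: $- \frac{421425466}{361} \approx -1.1674 \cdot 10^{6}$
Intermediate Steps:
$n{\left(X \right)} = 5 + X$ ($n{\left(X \right)} = -5 + \left(10 + X\right) = 5 + X$)
$U{\left(m,l \right)} = \left(m^{2} + \frac{l + m}{-2 + m}\right)^{2}$ ($U{\left(m,l \right)} = \left(m^{2} + \frac{m + l}{m - 2}\right)^{2} = \left(m^{2} + \frac{l + m}{-2 + m}\right)^{2}$)
$a = \frac{30101819}{361}$ ($a = \frac{\left(-12 - 17 + \left(-17\right)^{3} - 2 \left(-17\right)^{2}\right)^{2}}{\left(-2 - 17\right)^{2}} - 1021 = \frac{\left(-12 - 17 - 4913 - 578\right)^{2}}{361} - 1021 = \frac{\left(-5520\right)^{2}}{361} - 1021 = \frac{1}{361} \cdot 30470400 - 1021 = \frac{30470400}{361} - 1021 = \frac{30101819}{361} \approx 83385.0$)
$a n{\left(-19 \right)} = \frac{30101819 \left(5 - 19\right)}{361} = \frac{30101819}{361} \left(-14\right) = - \frac{421425466}{361}$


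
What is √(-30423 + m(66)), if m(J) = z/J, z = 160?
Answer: I*√33128007/33 ≈ 174.42*I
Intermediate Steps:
m(J) = 160/J
√(-30423 + m(66)) = √(-30423 + 160/66) = √(-30423 + 160*(1/66)) = √(-30423 + 80/33) = √(-1003879/33) = I*√33128007/33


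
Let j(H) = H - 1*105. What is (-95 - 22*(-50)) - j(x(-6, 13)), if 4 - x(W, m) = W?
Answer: 1100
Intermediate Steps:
x(W, m) = 4 - W
j(H) = -105 + H (j(H) = H - 105 = -105 + H)
(-95 - 22*(-50)) - j(x(-6, 13)) = (-95 - 22*(-50)) - (-105 + (4 - 1*(-6))) = (-95 + 1100) - (-105 + (4 + 6)) = 1005 - (-105 + 10) = 1005 - 1*(-95) = 1005 + 95 = 1100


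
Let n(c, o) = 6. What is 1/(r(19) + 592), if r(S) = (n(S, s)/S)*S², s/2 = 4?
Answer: 1/706 ≈ 0.0014164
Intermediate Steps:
s = 8 (s = 2*4 = 8)
r(S) = 6*S (r(S) = (6/S)*S² = 6*S)
1/(r(19) + 592) = 1/(6*19 + 592) = 1/(114 + 592) = 1/706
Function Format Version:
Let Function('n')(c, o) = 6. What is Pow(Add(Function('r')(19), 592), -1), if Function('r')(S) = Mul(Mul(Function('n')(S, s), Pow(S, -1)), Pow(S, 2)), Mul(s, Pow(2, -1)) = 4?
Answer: Rational(1, 706) ≈ 0.0014164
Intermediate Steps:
s = 8 (s = Mul(2, 4) = 8)
Function('r')(S) = Mul(6, S) (Function('r')(S) = Mul(Mul(6, Pow(S, -1)), Pow(S, 2)) = Mul(6, S))
Pow(Add(Function('r')(19), 592), -1) = Pow(Add(Mul(6, 19), 592), -1) = Pow(Add(114, 592), -1) = Pow(706, -1) = Rational(1, 706)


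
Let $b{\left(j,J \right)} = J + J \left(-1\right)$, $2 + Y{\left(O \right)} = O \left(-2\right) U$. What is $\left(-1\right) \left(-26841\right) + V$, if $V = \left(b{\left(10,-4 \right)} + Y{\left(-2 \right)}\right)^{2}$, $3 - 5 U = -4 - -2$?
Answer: $26845$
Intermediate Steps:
$U = 1$ ($U = \frac{3}{5} - \frac{-4 - -2}{5} = \frac{3}{5} - \frac{-4 + 2}{5} = \frac{3}{5} - - \frac{2}{5} = \frac{3}{5} + \frac{2}{5} = 1$)
$Y{\left(O \right)} = -2 - 2 O$ ($Y{\left(O \right)} = -2 + O \left(-2\right) 1 = -2 + - 2 O 1 = -2 - 2 O$)
$b{\left(j,J \right)} = 0$ ($b{\left(j,J \right)} = J - J = 0$)
$V = 4$ ($V = \left(0 - -2\right)^{2} = \left(0 + \left(-2 + 4\right)\right)^{2} = \left(0 + 2\right)^{2} = 2^{2} = 4$)
$\left(-1\right) \left(-26841\right) + V = \left(-1\right) \left(-26841\right) + 4 = 26841 + 4 = 26845$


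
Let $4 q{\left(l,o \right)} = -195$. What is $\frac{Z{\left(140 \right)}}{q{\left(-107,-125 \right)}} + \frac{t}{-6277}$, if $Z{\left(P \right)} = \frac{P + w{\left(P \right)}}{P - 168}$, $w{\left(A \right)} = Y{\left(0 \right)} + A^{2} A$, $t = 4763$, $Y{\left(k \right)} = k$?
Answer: $\frac{491956151}{244803} \approx 2009.6$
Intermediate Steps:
$q{\left(l,o \right)} = - \frac{195}{4}$ ($q{\left(l,o \right)} = \frac{1}{4} \left(-195\right) = - \frac{195}{4}$)
$w{\left(A \right)} = A^{3}$ ($w{\left(A \right)} = 0 + A^{2} A = 0 + A^{3} = A^{3}$)
$Z{\left(P \right)} = \frac{P + P^{3}}{-168 + P}$ ($Z{\left(P \right)} = \frac{P + P^{3}}{P - 168} = \frac{P + P^{3}}{-168 + P}$)
$\frac{Z{\left(140 \right)}}{q{\left(-107,-125 \right)}} + \frac{t}{-6277} = \frac{\frac{1}{-168 + 140} \left(140 + 140^{3}\right)}{- \frac{195}{4}} + \frac{4763}{-6277} = \frac{140 + 2744000}{-28} \left(- \frac{4}{195}\right) + 4763 \left(- \frac{1}{6277}\right) = \left(- \frac{1}{28}\right) 2744140 \left(- \frac{4}{195}\right) - \frac{4763}{6277} = \left(-98005\right) \left(- \frac{4}{195}\right) - \frac{4763}{6277} = \frac{78404}{39} - \frac{4763}{6277} = \frac{491956151}{244803}$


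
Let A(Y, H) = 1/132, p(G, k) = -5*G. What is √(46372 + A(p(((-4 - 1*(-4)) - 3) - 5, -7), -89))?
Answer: √201996465/66 ≈ 215.34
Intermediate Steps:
A(Y, H) = 1/132
√(46372 + A(p(((-4 - 1*(-4)) - 3) - 5, -7), -89)) = √(46372 + 1/132) = √(6121105/132) = √201996465/66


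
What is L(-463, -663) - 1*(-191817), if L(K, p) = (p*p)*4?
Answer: 1950093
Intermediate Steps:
L(K, p) = 4*p² (L(K, p) = p²*4 = 4*p²)
L(-463, -663) - 1*(-191817) = 4*(-663)² - 1*(-191817) = 4*439569 + 191817 = 1758276 + 191817 = 1950093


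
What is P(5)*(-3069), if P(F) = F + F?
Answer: -30690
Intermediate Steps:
P(F) = 2*F
P(5)*(-3069) = (2*5)*(-3069) = 10*(-3069) = -30690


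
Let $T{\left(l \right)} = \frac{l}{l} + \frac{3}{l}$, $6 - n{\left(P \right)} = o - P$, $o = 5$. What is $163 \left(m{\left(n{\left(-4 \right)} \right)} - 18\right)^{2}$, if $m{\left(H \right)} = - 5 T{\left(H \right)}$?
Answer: $52812$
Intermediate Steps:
$n{\left(P \right)} = 1 + P$ ($n{\left(P \right)} = 6 - \left(5 - P\right) = 6 + \left(-5 + P\right) = 1 + P$)
$T{\left(l \right)} = 1 + \frac{3}{l}$
$m{\left(H \right)} = - \frac{5 \left(3 + H\right)}{H}$ ($m{\left(H \right)} = - 5 \frac{3 + H}{H} = - \frac{5 \left(3 + H\right)}{H}$)
$163 \left(m{\left(n{\left(-4 \right)} \right)} - 18\right)^{2} = 163 \left(\left(-5 - \frac{15}{1 - 4}\right) - 18\right)^{2} = 163 \left(\left(-5 - \frac{15}{-3}\right) - 18\right)^{2} = 163 \left(\left(-5 - -5\right) - 18\right)^{2} = 163 \left(\left(-5 + 5\right) - 18\right)^{2} = 163 \left(0 - 18\right)^{2} = 163 \left(-18\right)^{2} = 163 \cdot 324 = 52812$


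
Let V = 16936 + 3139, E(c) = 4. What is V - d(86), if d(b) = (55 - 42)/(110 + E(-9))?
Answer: 2288537/114 ≈ 20075.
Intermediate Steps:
d(b) = 13/114 (d(b) = (55 - 42)/(110 + 4) = 13/114)
V = 20075
V - d(86) = 20075 - 1*13/114 = 20075 - 13/114 = 2288537/114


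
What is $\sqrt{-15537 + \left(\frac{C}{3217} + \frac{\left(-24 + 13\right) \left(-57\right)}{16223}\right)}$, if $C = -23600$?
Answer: $\frac{2 i \sqrt{10584627117936392957}}{52189391} \approx 124.68 i$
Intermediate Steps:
$\sqrt{-15537 + \left(\frac{C}{3217} + \frac{\left(-24 + 13\right) \left(-57\right)}{16223}\right)} = \sqrt{-15537 - \left(\frac{23600}{3217} - \frac{\left(-24 + 13\right) \left(-57\right)}{16223}\right)} = \sqrt{-15537 - \left(\frac{23600}{3217} - \left(-11\right) \left(-57\right) \frac{1}{16223}\right)} = \sqrt{-15537 + \left(- \frac{23600}{3217} + 627 \cdot \frac{1}{16223}\right)} = \sqrt{-15537 + \left(- \frac{23600}{3217} + \frac{627}{16223}\right)} = \sqrt{-15537 - \frac{380845741}{52189391}} = \sqrt{- \frac{811247413708}{52189391}} = \frac{2 i \sqrt{10584627117936392957}}{52189391}$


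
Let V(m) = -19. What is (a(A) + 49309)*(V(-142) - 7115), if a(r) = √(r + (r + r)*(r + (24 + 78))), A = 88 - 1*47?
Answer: -351770406 - 292494*√7 ≈ -3.5254e+8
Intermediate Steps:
A = 41 (A = 88 - 47 = 41)
a(r) = √(r + 2*r*(102 + r)) (a(r) = √(r + (2*r)*(r + 102)) = √(r + (2*r)*(102 + r)) = √(r + 2*r*(102 + r)))
(a(A) + 49309)*(V(-142) - 7115) = (√(41*(205 + 2*41)) + 49309)*(-19 - 7115) = (√(41*(205 + 82)) + 49309)*(-7134) = (√(41*287) + 49309)*(-7134) = (√11767 + 49309)*(-7134) = (41*√7 + 49309)*(-7134) = (49309 + 41*√7)*(-7134) = -351770406 - 292494*√7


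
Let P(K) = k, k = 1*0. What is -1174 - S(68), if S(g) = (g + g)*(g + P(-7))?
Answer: -10422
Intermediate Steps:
k = 0
P(K) = 0
S(g) = 2*g**2 (S(g) = (g + g)*(g + 0) = (2*g)*g = 2*g**2)
-1174 - S(68) = -1174 - 2*68**2 = -1174 - 2*4624 = -1174 - 1*9248 = -1174 - 9248 = -10422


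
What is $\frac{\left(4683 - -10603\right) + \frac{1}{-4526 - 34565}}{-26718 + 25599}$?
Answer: $- \frac{199181675}{14580943} \approx -13.66$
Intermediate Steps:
$\frac{\left(4683 - -10603\right) + \frac{1}{-4526 - 34565}}{-26718 + 25599} = \frac{\left(4683 + 10603\right) + \frac{1}{-39091}}{-1119} = \left(15286 - \frac{1}{39091}\right) \left(- \frac{1}{1119}\right) = \frac{597545025}{39091} \left(- \frac{1}{1119}\right) = - \frac{199181675}{14580943}$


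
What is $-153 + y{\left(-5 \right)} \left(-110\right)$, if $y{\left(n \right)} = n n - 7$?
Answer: $-2133$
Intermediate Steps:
$y{\left(n \right)} = -7 + n^{2}$ ($y{\left(n \right)} = n^{2} - 7 = -7 + n^{2}$)
$-153 + y{\left(-5 \right)} \left(-110\right) = -153 + \left(-7 + \left(-5\right)^{2}\right) \left(-110\right) = -153 + \left(-7 + 25\right) \left(-110\right) = -153 + 18 \left(-110\right) = -153 - 1980 = -2133$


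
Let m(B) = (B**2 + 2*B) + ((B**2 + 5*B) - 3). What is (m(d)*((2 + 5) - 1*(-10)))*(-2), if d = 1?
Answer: -204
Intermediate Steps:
m(B) = -3 + 2*B**2 + 7*B (m(B) = (B**2 + 2*B) + (-3 + B**2 + 5*B) = -3 + 2*B**2 + 7*B)
(m(d)*((2 + 5) - 1*(-10)))*(-2) = ((-3 + 2*1**2 + 7*1)*((2 + 5) - 1*(-10)))*(-2) = ((-3 + 2*1 + 7)*(7 + 10))*(-2) = ((-3 + 2 + 7)*17)*(-2) = (6*17)*(-2) = 102*(-2) = -204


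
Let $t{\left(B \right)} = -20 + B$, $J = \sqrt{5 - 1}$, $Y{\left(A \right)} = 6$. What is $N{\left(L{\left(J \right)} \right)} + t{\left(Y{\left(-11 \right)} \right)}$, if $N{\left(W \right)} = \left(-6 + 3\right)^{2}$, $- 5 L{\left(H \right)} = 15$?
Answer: $-5$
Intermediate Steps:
$J = 2$ ($J = \sqrt{4} = 2$)
$L{\left(H \right)} = -3$ ($L{\left(H \right)} = \left(- \frac{1}{5}\right) 15 = -3$)
$N{\left(W \right)} = 9$ ($N{\left(W \right)} = \left(-3\right)^{2} = 9$)
$N{\left(L{\left(J \right)} \right)} + t{\left(Y{\left(-11 \right)} \right)} = 9 + \left(-20 + 6\right) = 9 - 14 = -5$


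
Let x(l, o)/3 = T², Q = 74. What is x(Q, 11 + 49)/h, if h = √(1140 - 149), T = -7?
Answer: 147*√991/991 ≈ 4.6696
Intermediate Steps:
h = √991 ≈ 31.480
x(l, o) = 147 (x(l, o) = 3*(-7)² = 3*49 = 147)
x(Q, 11 + 49)/h = 147/(√991) = 147*(√991/991) = 147*√991/991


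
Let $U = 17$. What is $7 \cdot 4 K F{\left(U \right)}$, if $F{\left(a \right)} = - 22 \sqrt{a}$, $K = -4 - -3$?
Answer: $616 \sqrt{17} \approx 2539.8$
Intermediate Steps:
$K = -1$ ($K = -4 + 3 = -1$)
$7 \cdot 4 K F{\left(U \right)} = 7 \cdot 4 \left(-1\right) \left(- 22 \sqrt{17}\right) = 28 \left(-1\right) \left(- 22 \sqrt{17}\right) = - 28 \left(- 22 \sqrt{17}\right) = 616 \sqrt{17}$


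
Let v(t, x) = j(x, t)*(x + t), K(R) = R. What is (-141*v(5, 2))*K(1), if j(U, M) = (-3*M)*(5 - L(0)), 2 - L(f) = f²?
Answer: 44415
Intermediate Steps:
L(f) = 2 - f²
j(U, M) = -9*M (j(U, M) = (-3*M)*(5 - (2 - 1*0²)) = (-3*M)*(5 - (2 - 1*0)) = (-3*M)*(5 - (2 + 0)) = (-3*M)*(5 - 1*2) = (-3*M)*(5 - 2) = -3*M*3 = -9*M)
v(t, x) = -9*t*(t + x) (v(t, x) = (-9*t)*(x + t) = (-9*t)*(t + x) = -9*t*(t + x))
(-141*v(5, 2))*K(1) = -(-1269)*5*(5 + 2)*1 = -(-1269)*5*7*1 = -141*(-315)*1 = 44415*1 = 44415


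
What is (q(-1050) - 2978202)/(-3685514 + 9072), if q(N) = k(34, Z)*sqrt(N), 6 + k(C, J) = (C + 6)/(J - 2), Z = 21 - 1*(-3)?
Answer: 1489101/1838221 + 115*I*sqrt(42)/20220431 ≈ 0.81008 + 3.6858e-5*I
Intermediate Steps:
Z = 24 (Z = 21 + 3 = 24)
k(C, J) = -6 + (6 + C)/(-2 + J) (k(C, J) = -6 + (C + 6)/(J - 2) = -6 + (6 + C)/(-2 + J))
q(N) = -46*sqrt(N)/11 (q(N) = ((18 + 34 - 6*24)/(-2 + 24))*sqrt(N) = ((18 + 34 - 144)/22)*sqrt(N) = ((1/22)*(-92))*sqrt(N) = -46*sqrt(N)/11)
(q(-1050) - 2978202)/(-3685514 + 9072) = (-230*I*sqrt(42)/11 - 2978202)/(-3685514 + 9072) = (-230*I*sqrt(42)/11 - 2978202)/(-3676442) = (-230*I*sqrt(42)/11 - 2978202)*(-1/3676442) = (-2978202 - 230*I*sqrt(42)/11)*(-1/3676442) = 1489101/1838221 + 115*I*sqrt(42)/20220431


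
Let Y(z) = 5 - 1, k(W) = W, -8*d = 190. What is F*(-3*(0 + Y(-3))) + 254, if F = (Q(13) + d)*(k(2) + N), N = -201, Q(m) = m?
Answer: -25417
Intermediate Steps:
d = -95/4 (d = -⅛*190 = -95/4 ≈ -23.750)
Y(z) = 4
F = 8557/4 (F = (13 - 95/4)*(2 - 201) = -43/4*(-199) = 8557/4 ≈ 2139.3)
F*(-3*(0 + Y(-3))) + 254 = 8557*(-3*(0 + 4))/4 + 254 = 8557*(-3*4)/4 + 254 = (8557/4)*(-12) + 254 = -25671 + 254 = -25417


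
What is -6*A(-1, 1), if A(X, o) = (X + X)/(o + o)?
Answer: 6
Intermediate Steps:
A(X, o) = X/o (A(X, o) = (2*X)/((2*o)) = (2*X)*(1/(2*o)) = X/o)
-6*A(-1, 1) = -(-6)/1 = -(-6) = -6*(-1) = 6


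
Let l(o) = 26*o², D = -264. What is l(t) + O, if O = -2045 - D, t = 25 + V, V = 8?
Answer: 26533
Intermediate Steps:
t = 33 (t = 25 + 8 = 33)
O = -1781 (O = -2045 - 1*(-264) = -2045 + 264 = -1781)
l(t) + O = 26*33² - 1781 = 26*1089 - 1781 = 28314 - 1781 = 26533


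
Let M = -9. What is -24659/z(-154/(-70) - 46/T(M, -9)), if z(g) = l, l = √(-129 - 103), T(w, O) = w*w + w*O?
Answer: 24659*I*√58/116 ≈ 1618.9*I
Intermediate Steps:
T(w, O) = w² + O*w
l = 2*I*√58 (l = √(-232) = 2*I*√58 ≈ 15.232*I)
z(g) = 2*I*√58
-24659/z(-154/(-70) - 46/T(M, -9)) = -24659*(-I*√58/116) = -(-24659)*I*√58/116 = 24659*I*√58/116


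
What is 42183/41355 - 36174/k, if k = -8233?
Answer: 204807601/37830635 ≈ 5.4138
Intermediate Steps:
42183/41355 - 36174/k = 42183/41355 - 36174/(-8233) = 42183*(1/41355) - 36174*(-1/8233) = 4687/4595 + 36174/8233 = 204807601/37830635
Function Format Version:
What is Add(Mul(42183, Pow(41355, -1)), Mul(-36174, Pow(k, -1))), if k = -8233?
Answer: Rational(204807601, 37830635) ≈ 5.4138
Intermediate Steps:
Add(Mul(42183, Pow(41355, -1)), Mul(-36174, Pow(k, -1))) = Add(Mul(42183, Pow(41355, -1)), Mul(-36174, Pow(-8233, -1))) = Add(Mul(42183, Rational(1, 41355)), Mul(-36174, Rational(-1, 8233))) = Add(Rational(4687, 4595), Rational(36174, 8233)) = Rational(204807601, 37830635)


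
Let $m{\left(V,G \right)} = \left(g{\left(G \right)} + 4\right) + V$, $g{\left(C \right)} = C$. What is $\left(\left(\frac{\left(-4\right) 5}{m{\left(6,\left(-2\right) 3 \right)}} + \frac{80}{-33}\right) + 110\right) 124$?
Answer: $\frac{419740}{33} \approx 12719.0$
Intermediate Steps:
$m{\left(V,G \right)} = 4 + G + V$ ($m{\left(V,G \right)} = \left(G + 4\right) + V = \left(4 + G\right) + V = 4 + G + V$)
$\left(\left(\frac{\left(-4\right) 5}{m{\left(6,\left(-2\right) 3 \right)}} + \frac{80}{-33}\right) + 110\right) 124 = \left(\left(\frac{\left(-4\right) 5}{4 - 6 + 6} + \frac{80}{-33}\right) + 110\right) 124 = \left(\left(- \frac{20}{4 - 6 + 6} + 80 \left(- \frac{1}{33}\right)\right) + 110\right) 124 = \left(\left(- \frac{20}{4} - \frac{80}{33}\right) + 110\right) 124 = \left(\left(\left(-20\right) \frac{1}{4} - \frac{80}{33}\right) + 110\right) 124 = \left(\left(-5 - \frac{80}{33}\right) + 110\right) 124 = \left(- \frac{245}{33} + 110\right) 124 = \frac{3385}{33} \cdot 124 = \frac{419740}{33}$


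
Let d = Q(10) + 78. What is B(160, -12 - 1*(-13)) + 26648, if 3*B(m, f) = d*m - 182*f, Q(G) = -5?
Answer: 91442/3 ≈ 30481.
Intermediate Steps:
d = 73 (d = -5 + 78 = 73)
B(m, f) = -182*f/3 + 73*m/3 (B(m, f) = (73*m - 182*f)/3 = (-182*f + 73*m)/3 = -182*f/3 + 73*m/3)
B(160, -12 - 1*(-13)) + 26648 = (-182*(-12 - 1*(-13))/3 + (73/3)*160) + 26648 = (-182*(-12 + 13)/3 + 11680/3) + 26648 = (-182/3*1 + 11680/3) + 26648 = (-182/3 + 11680/3) + 26648 = 11498/3 + 26648 = 91442/3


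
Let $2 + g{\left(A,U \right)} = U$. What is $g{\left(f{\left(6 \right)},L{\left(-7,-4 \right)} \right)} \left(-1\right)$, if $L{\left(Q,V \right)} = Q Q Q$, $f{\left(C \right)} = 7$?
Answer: $345$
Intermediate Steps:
$L{\left(Q,V \right)} = Q^{3}$ ($L{\left(Q,V \right)} = Q^{2} Q = Q^{3}$)
$g{\left(A,U \right)} = -2 + U$
$g{\left(f{\left(6 \right)},L{\left(-7,-4 \right)} \right)} \left(-1\right) = \left(-2 + \left(-7\right)^{3}\right) \left(-1\right) = \left(-2 - 343\right) \left(-1\right) = \left(-345\right) \left(-1\right) = 345$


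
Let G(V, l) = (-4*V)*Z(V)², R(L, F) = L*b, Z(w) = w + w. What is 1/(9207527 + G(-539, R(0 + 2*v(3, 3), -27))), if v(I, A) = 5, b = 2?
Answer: 1/2514660631 ≈ 3.9767e-10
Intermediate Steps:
Z(w) = 2*w
R(L, F) = 2*L (R(L, F) = L*2 = 2*L)
G(V, l) = -16*V³ (G(V, l) = (-4*V)*(2*V)² = (-4*V)*(4*V²) = -16*V³)
1/(9207527 + G(-539, R(0 + 2*v(3, 3), -27))) = 1/(9207527 - 16*(-539)³) = 1/(9207527 - 16*(-156590819)) = 1/(9207527 + 2505453104) = 1/2514660631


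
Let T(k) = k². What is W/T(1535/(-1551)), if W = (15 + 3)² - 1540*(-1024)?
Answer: 3794315967684/2356225 ≈ 1.6103e+6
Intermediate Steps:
W = 1577284 (W = 18² + 1576960 = 324 + 1576960 = 1577284)
W/T(1535/(-1551)) = 1577284/((1535/(-1551))²) = 1577284/((1535*(-1/1551))²) = 1577284/((-1535/1551)²) = 1577284/(2356225/2405601) = 1577284*(2405601/2356225) = 3794315967684/2356225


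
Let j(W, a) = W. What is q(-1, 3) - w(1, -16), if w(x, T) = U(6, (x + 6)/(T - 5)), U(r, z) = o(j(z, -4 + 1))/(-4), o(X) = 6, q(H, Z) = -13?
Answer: -23/2 ≈ -11.500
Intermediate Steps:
U(r, z) = -3/2 (U(r, z) = 6/(-4) = 6*(-1/4) = -3/2)
w(x, T) = -3/2
q(-1, 3) - w(1, -16) = -13 - 1*(-3/2) = -13 + 3/2 = -23/2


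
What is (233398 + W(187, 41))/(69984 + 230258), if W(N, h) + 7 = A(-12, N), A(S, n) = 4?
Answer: 233395/300242 ≈ 0.77736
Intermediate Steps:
W(N, h) = -3 (W(N, h) = -7 + 4 = -3)
(233398 + W(187, 41))/(69984 + 230258) = (233398 - 3)/(69984 + 230258) = 233395/300242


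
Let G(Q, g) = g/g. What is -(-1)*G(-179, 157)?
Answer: 1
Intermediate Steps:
G(Q, g) = 1
-(-1)*G(-179, 157) = -(-1) = -1*(-1) = 1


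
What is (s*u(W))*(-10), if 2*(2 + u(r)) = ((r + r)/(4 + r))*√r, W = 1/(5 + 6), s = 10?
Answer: 200 - 20*√11/99 ≈ 199.33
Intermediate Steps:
W = 1/11 ≈ 0.090909
u(r) = -2 + r^(3/2)/(4 + r) (u(r) = -2 + (((r + r)/(4 + r))*√r)/2 = -2 + (((2*r)/(4 + r))*√r)/2 = -2 + ((2*r/(4 + r))*√r)/2 = -2 + (2*r^(3/2)/(4 + r))/2 = -2 + r^(3/2)/(4 + r))
(s*u(W))*(-10) = (10*((-8 + (1/11)^(3/2) - 2*1/11)/(4 + 1/11)))*(-10) = (10*((-8 + √11/121 - 2/11)/(45/11)))*(-10) = (10*(11*(-90/11 + √11/121)/45))*(-10) = (10*(-2 + √11/495))*(-10) = (-20 + 2*√11/99)*(-10) = 200 - 20*√11/99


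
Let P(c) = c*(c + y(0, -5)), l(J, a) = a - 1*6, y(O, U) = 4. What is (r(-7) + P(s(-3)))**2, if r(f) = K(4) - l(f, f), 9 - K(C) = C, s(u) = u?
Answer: 225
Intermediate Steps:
l(J, a) = -6 + a (l(J, a) = a - 6 = -6 + a)
K(C) = 9 - C
r(f) = 11 - f (r(f) = (9 - 1*4) - (-6 + f) = (9 - 4) + (6 - f) = 5 + (6 - f) = 11 - f)
P(c) = c*(4 + c) (P(c) = c*(c + 4) = c*(4 + c))
(r(-7) + P(s(-3)))**2 = ((11 - 1*(-7)) - 3*(4 - 3))**2 = ((11 + 7) - 3*1)**2 = (18 - 3)**2 = 15**2 = 225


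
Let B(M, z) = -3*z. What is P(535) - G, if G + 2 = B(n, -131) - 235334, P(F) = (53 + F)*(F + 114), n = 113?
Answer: 616555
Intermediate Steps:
P(F) = (53 + F)*(114 + F)
G = -234943 (G = -2 + (-3*(-131) - 235334) = -2 + (393 - 235334) = -2 - 234941 = -234943)
P(535) - G = (6042 + 535² + 167*535) - 1*(-234943) = (6042 + 286225 + 89345) + 234943 = 381612 + 234943 = 616555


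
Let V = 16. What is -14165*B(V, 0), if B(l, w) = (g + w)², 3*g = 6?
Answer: -56660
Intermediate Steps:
g = 2 (g = (⅓)*6 = 2)
B(l, w) = (2 + w)²
-14165*B(V, 0) = -14165*(2 + 0)² = -14165*2² = -14165*4 = -56660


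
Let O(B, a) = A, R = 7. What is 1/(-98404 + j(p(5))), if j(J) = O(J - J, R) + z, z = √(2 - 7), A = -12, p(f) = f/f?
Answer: -98416/9685709061 - I*√5/9685709061 ≈ -1.0161e-5 - 2.3086e-10*I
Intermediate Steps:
p(f) = 1
O(B, a) = -12
z = I*√5 (z = √(-5) = I*√5 ≈ 2.2361*I)
j(J) = -12 + I*√5
1/(-98404 + j(p(5))) = 1/(-98404 + (-12 + I*√5)) = 1/(-98416 + I*√5)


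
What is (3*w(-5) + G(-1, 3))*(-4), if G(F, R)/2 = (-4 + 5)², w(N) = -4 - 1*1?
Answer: 52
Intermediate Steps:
w(N) = -5 (w(N) = -4 - 1 = -5)
G(F, R) = 2 (G(F, R) = 2*(-4 + 5)² = 2*1² = 2*1 = 2)
(3*w(-5) + G(-1, 3))*(-4) = (3*(-5) + 2)*(-4) = (-15 + 2)*(-4) = -13*(-4) = 52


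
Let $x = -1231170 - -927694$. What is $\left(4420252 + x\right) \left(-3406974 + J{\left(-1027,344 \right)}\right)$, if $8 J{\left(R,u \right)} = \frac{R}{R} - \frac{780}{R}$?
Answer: $- \frac{1108034083341113}{79} \approx -1.4026 \cdot 10^{13}$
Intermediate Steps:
$J{\left(R,u \right)} = \frac{1}{8} - \frac{195}{2 R}$ ($J{\left(R,u \right)} = \frac{\frac{R}{R} - \frac{780}{R}}{8} = \frac{1 - \frac{780}{R}}{8} = \frac{1}{8} - \frac{195}{2 R}$)
$x = -303476$ ($x = -1231170 + 927694 = -303476$)
$\left(4420252 + x\right) \left(-3406974 + J{\left(-1027,344 \right)}\right) = \left(4420252 - 303476\right) \left(-3406974 + \frac{-780 - 1027}{8 \left(-1027\right)}\right) = 4116776 \left(-3406974 + \frac{1}{8} \left(- \frac{1}{1027}\right) \left(-1807\right)\right) = 4116776 \left(-3406974 + \frac{139}{632}\right) = 4116776 \left(- \frac{2153207429}{632}\right) = - \frac{1108034083341113}{79}$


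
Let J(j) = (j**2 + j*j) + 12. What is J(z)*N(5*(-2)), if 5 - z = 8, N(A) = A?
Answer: -300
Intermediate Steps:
z = -3 (z = 5 - 1*8 = 5 - 8 = -3)
J(j) = 12 + 2*j**2 (J(j) = (j**2 + j**2) + 12 = 2*j**2 + 12 = 12 + 2*j**2)
J(z)*N(5*(-2)) = (12 + 2*(-3)**2)*(5*(-2)) = (12 + 2*9)*(-10) = (12 + 18)*(-10) = 30*(-10) = -300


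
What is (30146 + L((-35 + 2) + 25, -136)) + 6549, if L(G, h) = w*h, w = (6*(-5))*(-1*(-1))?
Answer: 40775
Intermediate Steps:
w = -30 (w = -30*1 = -30)
L(G, h) = -30*h
(30146 + L((-35 + 2) + 25, -136)) + 6549 = (30146 - 30*(-136)) + 6549 = (30146 + 4080) + 6549 = 34226 + 6549 = 40775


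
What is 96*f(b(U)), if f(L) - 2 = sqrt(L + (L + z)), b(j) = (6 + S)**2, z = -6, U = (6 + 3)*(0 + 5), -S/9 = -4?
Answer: 192 + 96*sqrt(3522) ≈ 5889.3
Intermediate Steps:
S = 36 (S = -9*(-4) = 36)
U = 45 (U = 9*5 = 45)
b(j) = 1764 (b(j) = (6 + 36)**2 = 42**2 = 1764)
f(L) = 2 + sqrt(-6 + 2*L) (f(L) = 2 + sqrt(L + (L - 6)) = 2 + sqrt(L + (-6 + L)) = 2 + sqrt(-6 + 2*L))
96*f(b(U)) = 96*(2 + sqrt(-6 + 2*1764)) = 96*(2 + sqrt(-6 + 3528)) = 96*(2 + sqrt(3522)) = 192 + 96*sqrt(3522)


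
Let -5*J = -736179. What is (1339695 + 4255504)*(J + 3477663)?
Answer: 101410150704306/5 ≈ 2.0282e+13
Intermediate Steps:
J = 736179/5 (J = -⅕*(-736179) = 736179/5 ≈ 1.4724e+5)
(1339695 + 4255504)*(J + 3477663) = (1339695 + 4255504)*(736179/5 + 3477663) = 5595199*(18124494/5) = 101410150704306/5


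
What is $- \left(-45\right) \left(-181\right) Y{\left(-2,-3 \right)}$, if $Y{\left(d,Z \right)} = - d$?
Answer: $-16290$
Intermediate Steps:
$- \left(-45\right) \left(-181\right) Y{\left(-2,-3 \right)} = - \left(-45\right) \left(-181\right) \left(\left(-1\right) \left(-2\right)\right) = - 8145 \cdot 2 = \left(-1\right) 16290 = -16290$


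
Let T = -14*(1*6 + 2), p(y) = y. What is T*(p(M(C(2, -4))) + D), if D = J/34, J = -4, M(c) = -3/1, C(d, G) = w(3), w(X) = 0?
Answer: 5936/17 ≈ 349.18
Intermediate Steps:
C(d, G) = 0
M(c) = -3 (M(c) = -3*1 = -3)
T = -112 (T = -14*(6 + 2) = -14*8 = -112)
D = -2/17 (D = -4/34 = -4*1/34 = -2/17 ≈ -0.11765)
T*(p(M(C(2, -4))) + D) = -112*(-3 - 2/17) = -112*(-53/17) = 5936/17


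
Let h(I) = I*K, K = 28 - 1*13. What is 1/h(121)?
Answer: 1/1815 ≈ 0.00055096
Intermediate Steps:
K = 15 (K = 28 - 13 = 15)
h(I) = 15*I (h(I) = I*15 = 15*I)
1/h(121) = 1/(15*121) = 1/1815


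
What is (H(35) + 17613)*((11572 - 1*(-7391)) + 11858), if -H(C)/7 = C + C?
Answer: 527747983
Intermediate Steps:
H(C) = -14*C (H(C) = -7*(C + C) = -14*C)
(H(35) + 17613)*((11572 - 1*(-7391)) + 11858) = (-14*35 + 17613)*((11572 - 1*(-7391)) + 11858) = (-490 + 17613)*((11572 + 7391) + 11858) = 17123*(18963 + 11858) = 17123*30821 = 527747983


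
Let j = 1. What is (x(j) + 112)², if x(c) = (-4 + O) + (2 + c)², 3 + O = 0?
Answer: 12996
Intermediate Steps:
O = -3 (O = -3 + 0 = -3)
x(c) = -7 + (2 + c)² (x(c) = (-4 - 3) + (2 + c)² = -7 + (2 + c)²)
(x(j) + 112)² = ((-7 + (2 + 1)²) + 112)² = ((-7 + 3²) + 112)² = ((-7 + 9) + 112)² = (2 + 112)² = 114² = 12996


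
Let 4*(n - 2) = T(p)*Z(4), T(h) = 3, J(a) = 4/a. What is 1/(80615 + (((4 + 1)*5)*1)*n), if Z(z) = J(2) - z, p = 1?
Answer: 2/161255 ≈ 1.2403e-5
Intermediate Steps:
Z(z) = 2 - z (Z(z) = 4/2 - z = 4*(½) - z = 2 - z)
n = ½ (n = 2 + (3*(2 - 1*4))/4 = 2 + (3*(2 - 4))/4 = 2 + (3*(-2))/4 = 2 + (¼)*(-6) = 2 - 3/2 = ½ ≈ 0.50000)
1/(80615 + (((4 + 1)*5)*1)*n) = 1/(80615 + (((4 + 1)*5)*1)*(½)) = 1/(80615 + ((5*5)*1)*(½)) = 1/(80615 + (25*1)*(½)) = 1/(80615 + 25*(½)) = 1/(80615 + 25/2) = 1/(161255/2) = 2/161255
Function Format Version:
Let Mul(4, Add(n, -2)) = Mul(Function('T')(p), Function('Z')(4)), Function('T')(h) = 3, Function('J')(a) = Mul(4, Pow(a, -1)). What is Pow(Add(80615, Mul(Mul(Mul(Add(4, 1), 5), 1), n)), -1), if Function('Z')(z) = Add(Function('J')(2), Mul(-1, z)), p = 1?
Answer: Rational(2, 161255) ≈ 1.2403e-5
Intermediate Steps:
Function('Z')(z) = Add(2, Mul(-1, z)) (Function('Z')(z) = Add(Mul(4, Pow(2, -1)), Mul(-1, z)) = Add(Mul(4, Rational(1, 2)), Mul(-1, z)) = Add(2, Mul(-1, z)))
n = Rational(1, 2) (n = Add(2, Mul(Rational(1, 4), Mul(3, Add(2, Mul(-1, 4))))) = Add(2, Mul(Rational(1, 4), Mul(3, Add(2, -4)))) = Add(2, Mul(Rational(1, 4), Mul(3, -2))) = Add(2, Mul(Rational(1, 4), -6)) = Add(2, Rational(-3, 2)) = Rational(1, 2) ≈ 0.50000)
Pow(Add(80615, Mul(Mul(Mul(Add(4, 1), 5), 1), n)), -1) = Pow(Add(80615, Mul(Mul(Mul(Add(4, 1), 5), 1), Rational(1, 2))), -1) = Pow(Add(80615, Mul(Mul(Mul(5, 5), 1), Rational(1, 2))), -1) = Pow(Add(80615, Mul(Mul(25, 1), Rational(1, 2))), -1) = Pow(Add(80615, Mul(25, Rational(1, 2))), -1) = Pow(Add(80615, Rational(25, 2)), -1) = Pow(Rational(161255, 2), -1) = Rational(2, 161255)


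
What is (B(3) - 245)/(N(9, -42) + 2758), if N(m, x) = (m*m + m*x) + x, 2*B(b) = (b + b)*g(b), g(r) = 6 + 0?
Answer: -227/2419 ≈ -0.093840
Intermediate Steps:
g(r) = 6
B(b) = 6*b (B(b) = ((b + b)*6)/2 = ((2*b)*6)/2 = (12*b)/2 = 6*b)
N(m, x) = x + m² + m*x (N(m, x) = (m² + m*x) + x = x + m² + m*x)
(B(3) - 245)/(N(9, -42) + 2758) = (6*3 - 245)/((-42 + 9² + 9*(-42)) + 2758) = (18 - 245)/((-42 + 81 - 378) + 2758) = -227/(-339 + 2758) = -227/2419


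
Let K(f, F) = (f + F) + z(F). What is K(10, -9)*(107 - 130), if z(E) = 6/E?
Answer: -23/3 ≈ -7.6667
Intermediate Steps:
K(f, F) = F + f + 6/F (K(f, F) = (f + F) + 6/F = (F + f) + 6/F = F + f + 6/F)
K(10, -9)*(107 - 130) = (-9 + 10 + 6/(-9))*(107 - 130) = (-9 + 10 + 6*(-⅑))*(-23) = (-9 + 10 - ⅔)*(-23) = (⅓)*(-23) = -23/3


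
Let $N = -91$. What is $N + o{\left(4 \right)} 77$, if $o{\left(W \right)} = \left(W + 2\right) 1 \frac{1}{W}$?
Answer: $\frac{49}{2} \approx 24.5$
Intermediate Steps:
$o{\left(W \right)} = \frac{2 + W}{W}$
$N + o{\left(4 \right)} 77 = -91 + \frac{2 + 4}{4} \cdot 77 = -91 + \frac{1}{4} \cdot 6 \cdot 77 = -91 + \frac{3}{2} \cdot 77 = -91 + \frac{231}{2} = \frac{49}{2}$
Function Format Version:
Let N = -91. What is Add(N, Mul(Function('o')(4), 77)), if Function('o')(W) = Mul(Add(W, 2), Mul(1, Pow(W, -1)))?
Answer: Rational(49, 2) ≈ 24.500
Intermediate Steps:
Function('o')(W) = Mul(Pow(W, -1), Add(2, W)) (Function('o')(W) = Mul(Add(2, W), Pow(W, -1)) = Mul(Pow(W, -1), Add(2, W)))
Add(N, Mul(Function('o')(4), 77)) = Add(-91, Mul(Mul(Pow(4, -1), Add(2, 4)), 77)) = Add(-91, Mul(Mul(Rational(1, 4), 6), 77)) = Add(-91, Mul(Rational(3, 2), 77)) = Add(-91, Rational(231, 2)) = Rational(49, 2)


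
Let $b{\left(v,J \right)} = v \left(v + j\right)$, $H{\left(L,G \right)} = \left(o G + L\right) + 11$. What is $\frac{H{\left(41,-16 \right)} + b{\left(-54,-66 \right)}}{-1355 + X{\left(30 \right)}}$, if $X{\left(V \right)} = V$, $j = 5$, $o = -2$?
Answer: $- \frac{546}{265} \approx -2.0604$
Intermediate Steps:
$H{\left(L,G \right)} = 11 + L - 2 G$ ($H{\left(L,G \right)} = \left(- 2 G + L\right) + 11 = \left(L - 2 G\right) + 11 = 11 + L - 2 G$)
$b{\left(v,J \right)} = v \left(5 + v\right)$ ($b{\left(v,J \right)} = v \left(v + 5\right) = v \left(5 + v\right)$)
$\frac{H{\left(41,-16 \right)} + b{\left(-54,-66 \right)}}{-1355 + X{\left(30 \right)}} = \frac{\left(11 + 41 - -32\right) - 54 \left(5 - 54\right)}{-1355 + 30} = \frac{\left(11 + 41 + 32\right) - -2646}{-1325} = \left(84 + 2646\right) \left(- \frac{1}{1325}\right) = 2730 \left(- \frac{1}{1325}\right) = - \frac{546}{265}$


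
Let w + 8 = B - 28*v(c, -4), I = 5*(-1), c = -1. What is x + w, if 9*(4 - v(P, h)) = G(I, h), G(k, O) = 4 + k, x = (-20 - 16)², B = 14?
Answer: 10682/9 ≈ 1186.9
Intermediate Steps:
I = -5
x = 1296 (x = (-36)² = 1296)
v(P, h) = 37/9 (v(P, h) = 4 - (4 - 5)/9 = 4 - ⅑*(-1) = 4 + ⅑ = 37/9)
w = -982/9 (w = -8 + (14 - 28*37/9) = -8 + (14 - 1036/9) = -8 - 910/9 = -982/9 ≈ -109.11)
x + w = 1296 - 982/9 = 10682/9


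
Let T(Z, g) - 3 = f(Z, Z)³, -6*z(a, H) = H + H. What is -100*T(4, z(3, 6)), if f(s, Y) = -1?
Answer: -200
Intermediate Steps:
z(a, H) = -H/3 (z(a, H) = -(H + H)/6 = -H/3)
T(Z, g) = 2 (T(Z, g) = 3 + (-1)³ = 3 - 1 = 2)
-100*T(4, z(3, 6)) = -100*2 = -200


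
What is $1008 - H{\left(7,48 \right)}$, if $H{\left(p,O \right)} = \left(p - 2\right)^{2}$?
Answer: $983$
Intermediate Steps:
$H{\left(p,O \right)} = \left(-2 + p\right)^{2}$
$1008 - H{\left(7,48 \right)} = 1008 - \left(-2 + 7\right)^{2} = 1008 - 5^{2} = 1008 - 25 = 983$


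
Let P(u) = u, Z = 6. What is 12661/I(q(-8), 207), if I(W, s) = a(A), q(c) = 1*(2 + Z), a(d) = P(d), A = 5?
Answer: 12661/5 ≈ 2532.2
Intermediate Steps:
a(d) = d
q(c) = 8 (q(c) = 1*(2 + 6) = 1*8 = 8)
I(W, s) = 5
12661/I(q(-8), 207) = 12661/5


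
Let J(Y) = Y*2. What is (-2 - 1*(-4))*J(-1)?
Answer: -4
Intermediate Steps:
J(Y) = 2*Y
(-2 - 1*(-4))*J(-1) = (-2 - 1*(-4))*(2*(-1)) = (-2 + 4)*(-2) = 2*(-2) = -4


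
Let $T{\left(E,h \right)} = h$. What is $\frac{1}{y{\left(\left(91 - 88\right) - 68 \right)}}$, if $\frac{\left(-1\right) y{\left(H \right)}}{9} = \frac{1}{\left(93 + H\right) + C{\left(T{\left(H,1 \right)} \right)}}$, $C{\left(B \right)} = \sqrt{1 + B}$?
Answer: $- \frac{28}{9} - \frac{\sqrt{2}}{9} \approx -3.2682$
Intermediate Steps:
$y{\left(H \right)} = - \frac{9}{93 + H + \sqrt{2}}$ ($y{\left(H \right)} = - \frac{9}{\left(93 + H\right) + \sqrt{1 + 1}} = - \frac{9}{\left(93 + H\right) + \sqrt{2}} = - \frac{9}{93 + H + \sqrt{2}}$)
$\frac{1}{y{\left(\left(91 - 88\right) - 68 \right)}} = \frac{1}{\left(-9\right) \frac{1}{93 + \left(\left(91 - 88\right) - 68\right) + \sqrt{2}}} = \frac{1}{\left(-9\right) \frac{1}{93 + \left(3 - 68\right) + \sqrt{2}}} = \frac{1}{\left(-9\right) \frac{1}{93 - 65 + \sqrt{2}}} = \frac{1}{\left(-9\right) \frac{1}{28 + \sqrt{2}}} = - \frac{28}{9} - \frac{\sqrt{2}}{9}$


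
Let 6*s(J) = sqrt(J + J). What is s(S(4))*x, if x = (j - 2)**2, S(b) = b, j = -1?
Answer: 3*sqrt(2) ≈ 4.2426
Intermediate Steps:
x = 9 (x = (-1 - 2)**2 = (-3)**2 = 9)
s(J) = sqrt(2)*sqrt(J)/6 (s(J) = sqrt(J + J)/6 = sqrt(2*J)/6 = (sqrt(2)*sqrt(J))/6 = sqrt(2)*sqrt(J)/6)
s(S(4))*x = (sqrt(2)*sqrt(4)/6)*9 = ((1/6)*sqrt(2)*2)*9 = (sqrt(2)/3)*9 = 3*sqrt(2)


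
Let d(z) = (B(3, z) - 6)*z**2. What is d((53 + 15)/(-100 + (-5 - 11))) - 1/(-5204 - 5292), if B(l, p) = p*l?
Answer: -682478011/255986944 ≈ -2.6661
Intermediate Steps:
B(l, p) = l*p
d(z) = z**2*(-6 + 3*z) (d(z) = (3*z - 6)*z**2 = (-6 + 3*z)*z**2 = z**2*(-6 + 3*z))
d((53 + 15)/(-100 + (-5 - 11))) - 1/(-5204 - 5292) = 3*((53 + 15)/(-100 + (-5 - 11)))**2*(-2 + (53 + 15)/(-100 + (-5 - 11))) - 1/(-5204 - 5292) = 3*(68/(-100 - 16))**2*(-2 + 68/(-100 - 16)) - 1/(-10496) = 3*(68/(-116))**2*(-2 + 68/(-116)) - 1*(-1/10496) = 3*(68*(-1/116))**2*(-2 + 68*(-1/116)) + 1/10496 = 3*(-17/29)**2*(-2 - 17/29) + 1/10496 = 3*(289/841)*(-75/29) + 1/10496 = -65025/24389 + 1/10496 = -682478011/255986944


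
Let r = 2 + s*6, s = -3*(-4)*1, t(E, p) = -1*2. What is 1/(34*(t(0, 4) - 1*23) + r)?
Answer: -1/776 ≈ -0.0012887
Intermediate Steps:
t(E, p) = -2
s = 12 (s = 12*1 = 12)
r = 74 (r = 2 + 12*6 = 2 + 72 = 74)
1/(34*(t(0, 4) - 1*23) + r) = 1/(34*(-2 - 1*23) + 74) = 1/(34*(-2 - 23) + 74) = 1/(34*(-25) + 74) = 1/(-850 + 74) = 1/(-776) = -1/776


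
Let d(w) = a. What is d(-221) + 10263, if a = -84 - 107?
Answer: 10072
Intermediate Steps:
a = -191
d(w) = -191
d(-221) + 10263 = -191 + 10263 = 10072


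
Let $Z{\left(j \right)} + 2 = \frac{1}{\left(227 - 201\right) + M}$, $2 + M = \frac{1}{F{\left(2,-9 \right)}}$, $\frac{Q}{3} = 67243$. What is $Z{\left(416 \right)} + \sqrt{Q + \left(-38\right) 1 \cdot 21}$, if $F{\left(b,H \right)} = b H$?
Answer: $- \frac{844}{431} + \sqrt{200931} \approx 446.29$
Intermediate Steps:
$Q = 201729$ ($Q = 3 \cdot 67243 = 201729$)
$F{\left(b,H \right)} = H b$
$M = - \frac{37}{18}$ ($M = -2 + \frac{1}{\left(-9\right) 2} = -2 + \frac{1}{-18} = -2 - \frac{1}{18} = - \frac{37}{18} \approx -2.0556$)
$Z{\left(j \right)} = - \frac{844}{431}$ ($Z{\left(j \right)} = -2 + \frac{1}{\left(227 - 201\right) - \frac{37}{18}} = -2 + \frac{1}{26 - \frac{37}{18}} = -2 + \frac{1}{\frac{431}{18}} = -2 + \frac{18}{431} = - \frac{844}{431}$)
$Z{\left(416 \right)} + \sqrt{Q + \left(-38\right) 1 \cdot 21} = - \frac{844}{431} + \sqrt{201729 + \left(-38\right) 1 \cdot 21} = - \frac{844}{431} + \sqrt{201729 - 798} = - \frac{844}{431} + \sqrt{200931}$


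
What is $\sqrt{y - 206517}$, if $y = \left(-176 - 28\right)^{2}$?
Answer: $i \sqrt{164901} \approx 406.08 i$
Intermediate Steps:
$y = 41616$ ($y = \left(-204\right)^{2} = 41616$)
$\sqrt{y - 206517} = \sqrt{41616 - 206517} = \sqrt{-164901} = i \sqrt{164901}$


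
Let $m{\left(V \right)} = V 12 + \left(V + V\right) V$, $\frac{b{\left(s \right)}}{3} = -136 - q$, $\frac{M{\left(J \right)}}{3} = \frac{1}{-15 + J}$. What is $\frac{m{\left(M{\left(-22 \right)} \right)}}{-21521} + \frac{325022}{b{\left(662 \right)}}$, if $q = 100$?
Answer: $- \frac{4787939082083}{10429636146} \approx -459.07$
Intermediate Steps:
$M{\left(J \right)} = \frac{3}{-15 + J}$
$b{\left(s \right)} = -708$ ($b{\left(s \right)} = 3 \left(-136 - 100\right) = 3 \left(-236\right) = -708$)
$m{\left(V \right)} = 2 V^{2} + 12 V$ ($m{\left(V \right)} = 12 V + 2 V V = 12 V + 2 V^{2} = 2 V^{2} + 12 V$)
$\frac{m{\left(M{\left(-22 \right)} \right)}}{-21521} + \frac{325022}{b{\left(662 \right)}} = \frac{2 \frac{3}{-15 - 22} \left(6 + \frac{3}{-15 - 22}\right)}{-21521} + \frac{325022}{-708} = 2 \frac{3}{-37} \left(6 + \frac{3}{-37}\right) \left(- \frac{1}{21521}\right) + 325022 \left(- \frac{1}{708}\right) = 2 \cdot 3 \left(- \frac{1}{37}\right) \left(6 + 3 \left(- \frac{1}{37}\right)\right) \left(- \frac{1}{21521}\right) - \frac{162511}{354} = 2 \left(- \frac{3}{37}\right) \left(6 - \frac{3}{37}\right) \left(- \frac{1}{21521}\right) - \frac{162511}{354} = 2 \left(- \frac{3}{37}\right) \frac{219}{37} \left(- \frac{1}{21521}\right) - \frac{162511}{354} = \left(- \frac{1314}{1369}\right) \left(- \frac{1}{21521}\right) - \frac{162511}{354} = \frac{1314}{29462249} - \frac{162511}{354} = - \frac{4787939082083}{10429636146}$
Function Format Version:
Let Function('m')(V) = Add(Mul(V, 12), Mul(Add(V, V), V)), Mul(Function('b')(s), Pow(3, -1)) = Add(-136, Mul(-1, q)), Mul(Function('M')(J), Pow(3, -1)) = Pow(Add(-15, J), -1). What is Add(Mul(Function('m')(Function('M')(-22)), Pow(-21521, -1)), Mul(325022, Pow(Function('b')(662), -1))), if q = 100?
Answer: Rational(-4787939082083, 10429636146) ≈ -459.07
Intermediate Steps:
Function('M')(J) = Mul(3, Pow(Add(-15, J), -1))
Function('b')(s) = -708 (Function('b')(s) = Mul(3, Add(-136, Mul(-1, 100))) = Mul(3, Add(-136, -100)) = Mul(3, -236) = -708)
Function('m')(V) = Add(Mul(2, Pow(V, 2)), Mul(12, V)) (Function('m')(V) = Add(Mul(12, V), Mul(Mul(2, V), V)) = Add(Mul(12, V), Mul(2, Pow(V, 2))) = Add(Mul(2, Pow(V, 2)), Mul(12, V)))
Add(Mul(Function('m')(Function('M')(-22)), Pow(-21521, -1)), Mul(325022, Pow(Function('b')(662), -1))) = Add(Mul(Mul(2, Mul(3, Pow(Add(-15, -22), -1)), Add(6, Mul(3, Pow(Add(-15, -22), -1)))), Pow(-21521, -1)), Mul(325022, Pow(-708, -1))) = Add(Mul(Mul(2, Mul(3, Pow(-37, -1)), Add(6, Mul(3, Pow(-37, -1)))), Rational(-1, 21521)), Mul(325022, Rational(-1, 708))) = Add(Mul(Mul(2, Mul(3, Rational(-1, 37)), Add(6, Mul(3, Rational(-1, 37)))), Rational(-1, 21521)), Rational(-162511, 354)) = Add(Mul(Mul(2, Rational(-3, 37), Add(6, Rational(-3, 37))), Rational(-1, 21521)), Rational(-162511, 354)) = Add(Mul(Mul(2, Rational(-3, 37), Rational(219, 37)), Rational(-1, 21521)), Rational(-162511, 354)) = Add(Mul(Rational(-1314, 1369), Rational(-1, 21521)), Rational(-162511, 354)) = Add(Rational(1314, 29462249), Rational(-162511, 354)) = Rational(-4787939082083, 10429636146)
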